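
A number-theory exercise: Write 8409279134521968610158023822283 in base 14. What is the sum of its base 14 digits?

8409279134521968610158023822283 in base 14 is D4C40C3B5A34B3B360BA2B59123.
Digit sum: 13+4+12+4+0+12+3+11+5+10+3+4+11+3+11+3+6+0+11+10+2+11+5+9+1+2+3 = 169.

169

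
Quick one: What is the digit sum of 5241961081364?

50

5+2+4+1+9+6+1+0+8+1+3+6+4 = 50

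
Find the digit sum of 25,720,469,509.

2+5+7+2+0+4+6+9+5+0+9 = 49

49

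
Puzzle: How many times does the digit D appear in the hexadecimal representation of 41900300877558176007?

41900300877558176007 in base 16 is 2457BC5A69CD7D907.
The digit D appears 2 times.

2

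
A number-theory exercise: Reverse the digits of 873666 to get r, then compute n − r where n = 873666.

207288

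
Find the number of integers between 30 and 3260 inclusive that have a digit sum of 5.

49

The integers in [30, 3260] that have a digit sum of 5: 32, 41, 50, 104, 113, 122, …, 3110, 3200.
49 qualify.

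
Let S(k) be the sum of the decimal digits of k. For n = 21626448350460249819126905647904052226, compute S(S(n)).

First digit sum: 154.
1+5+4 = 10.

10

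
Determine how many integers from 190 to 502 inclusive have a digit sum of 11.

28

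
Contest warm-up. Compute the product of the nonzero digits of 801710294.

8×1×7×1×2×9×4 = 4032

4032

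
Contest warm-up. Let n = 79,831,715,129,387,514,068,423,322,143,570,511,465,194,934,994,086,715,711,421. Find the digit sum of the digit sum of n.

14

First digit sum: 248.
2+4+8 = 14.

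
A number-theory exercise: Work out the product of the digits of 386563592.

3×8×6×5×6×3×5×9×2 = 1166400

1166400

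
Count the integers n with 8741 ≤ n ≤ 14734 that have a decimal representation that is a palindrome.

60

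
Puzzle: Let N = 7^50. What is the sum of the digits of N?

7^50 = 1798465042647412146620280340569649349251249
Sum of its 43 digits: 184.

184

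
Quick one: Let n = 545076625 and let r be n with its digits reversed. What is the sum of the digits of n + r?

Reversal of 545076625 is 526670545; 545076625 + 526670545 = 1071747170.
Digit sum of 1071747170: 1+0+7+1+7+4+7+1+7+0 = 35.

35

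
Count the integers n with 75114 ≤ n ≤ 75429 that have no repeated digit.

The integers in [75114, 75429] that have no repeated digit: 75120, 75123, 75124, 75126, 75128, 75129, …, 75428, 75429.
138 qualify.

138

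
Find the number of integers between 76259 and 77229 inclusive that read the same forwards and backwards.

The integers in [76259, 77229] that read the same forwards and backwards: 76267, 76367, 76467, 76567, 76667, 76767, 76867, 76967, 77077, 77177.
10 qualify.

10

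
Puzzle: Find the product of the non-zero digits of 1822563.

1×8×2×2×5×6×3 = 2880

2880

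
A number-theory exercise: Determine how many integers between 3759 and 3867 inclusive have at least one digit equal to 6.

27

The integers in [3759, 3867] that have at least one digit equal to 6: 3760, 3761, 3762, 3763, 3764, 3765, …, 3866, 3867.
27 qualify.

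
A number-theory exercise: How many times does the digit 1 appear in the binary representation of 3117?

6

3117 in base 2 is 110000101101.
The digit 1 appears 6 times.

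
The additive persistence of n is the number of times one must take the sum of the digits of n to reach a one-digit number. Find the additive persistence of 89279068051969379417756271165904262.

89279068051969379417756271165904262 → 173 → 11 → 2 (3 steps)

3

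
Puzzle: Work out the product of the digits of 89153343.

8×9×1×5×3×3×4×3 = 38880

38880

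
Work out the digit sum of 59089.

31

5+9+0+8+9 = 31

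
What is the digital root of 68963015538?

9

6+8+9+6+3+0+1+5+5+3+8 = 54
5+4 = 9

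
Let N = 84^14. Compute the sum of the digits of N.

108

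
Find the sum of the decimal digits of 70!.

70! = 11978571669969891796072783721689098736458938142546425857555362864628009582789845319680000000000000000
Sum of its 101 digits: 459.

459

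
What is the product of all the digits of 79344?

7×9×3×4×4 = 3024

3024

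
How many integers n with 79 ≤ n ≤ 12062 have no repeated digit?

The integers in [79, 12062] that have no repeated digit: 79, 80, 81, 82, 83, 84, …, 12058, 12059.
5557 qualify.

5557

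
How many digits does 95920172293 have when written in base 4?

95920172293 in base 4 is 1121111102122310011, which has 19 digits.

19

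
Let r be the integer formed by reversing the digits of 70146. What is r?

64107

Reversing 70146 gives 64107.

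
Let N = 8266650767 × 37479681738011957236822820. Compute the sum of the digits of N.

169

8266650767 × 37479681738011957236822820 = 309831439786452439346952565596102940
Sum of its 36 digits: 169.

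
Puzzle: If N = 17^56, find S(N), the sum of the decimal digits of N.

17^56 = 803784444631904346795840040159891735261368357513214245352923986167681
Sum of its 69 digits: 307.

307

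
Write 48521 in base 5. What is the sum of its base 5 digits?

48521 in base 5 is 3023041.
Digit sum: 3+0+2+3+0+4+1 = 13.

13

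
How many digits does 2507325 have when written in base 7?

2507325 in base 7 is 30211662, which has 8 digits.

8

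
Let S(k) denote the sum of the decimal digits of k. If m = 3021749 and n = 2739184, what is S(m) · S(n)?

884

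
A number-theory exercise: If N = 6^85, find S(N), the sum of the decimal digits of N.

270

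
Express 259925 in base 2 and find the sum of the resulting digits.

259925 in base 2 is 111111011101010101.
Digit sum: 1+1+1+1+1+1+0+1+1+1+0+1+0+1+0+1+0+1 = 13.

13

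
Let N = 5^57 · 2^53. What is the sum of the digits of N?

13

5^57 · 2^53 = 62500000000000000000000000000000000000000000000000000000
Sum of its 56 digits: 13.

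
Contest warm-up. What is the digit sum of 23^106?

715

23^106 = 2203690593468701693401954159985178669353725494499857842934186816494760909131754538181451138334899407726011670883974930191748430255688022867799889
Sum of its 145 digits: 715.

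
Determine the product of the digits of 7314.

7×3×1×4 = 84

84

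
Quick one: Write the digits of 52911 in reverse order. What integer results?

11925

Reversing 52911 gives 11925.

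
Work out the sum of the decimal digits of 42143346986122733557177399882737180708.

4+2+1+4+3+3+4+6+9+8+6+1+2+2+7+3+3+5+5+7+1+7+7+3+9+9+8+8+2+7+3+7+1+8+0+7+0+8 = 180

180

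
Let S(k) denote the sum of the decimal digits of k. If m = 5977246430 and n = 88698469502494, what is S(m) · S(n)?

3854

S(5977246430) = 5+9+7+7+2+4+6+4+3+0 = 47.
S(88698469502494) = 8+8+6+9+8+4+6+9+5+0+2+4+9+4 = 82.
47 · 82 = 3854.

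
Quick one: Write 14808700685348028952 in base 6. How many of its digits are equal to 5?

14808700685348028952 in base 6 is 3043020221402011502113424.
The digit 5 appears 1 time.

1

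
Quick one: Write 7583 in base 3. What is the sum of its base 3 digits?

9

7583 in base 3 is 101101212.
Digit sum: 1+0+1+1+0+1+2+1+2 = 9.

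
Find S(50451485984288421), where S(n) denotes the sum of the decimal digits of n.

5+0+4+5+1+4+8+5+9+8+4+2+8+8+4+2+1 = 78

78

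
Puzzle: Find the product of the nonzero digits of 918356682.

622080

9×1×8×3×5×6×6×8×2 = 622080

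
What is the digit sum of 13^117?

13^117 = 21447279913381144797631035444143615235315139166043202673556129406307332193091442592392357493460768000639755143577171560356656539933
Sum of its 131 digits: 541.

541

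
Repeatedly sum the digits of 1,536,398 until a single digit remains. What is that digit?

1+5+3+6+3+9+8 = 35
3+5 = 8

8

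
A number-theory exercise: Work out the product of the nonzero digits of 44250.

160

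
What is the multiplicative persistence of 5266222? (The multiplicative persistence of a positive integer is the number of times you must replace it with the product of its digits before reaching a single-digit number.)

2

5266222 → 2880 → 0 (2 steps)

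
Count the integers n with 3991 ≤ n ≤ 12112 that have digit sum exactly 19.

549

The integers in [3991, 12112] that have digit sum exactly 19: 4069, 4078, 4087, 4096, 4159, 4168, …, 12088, 12097.
549 qualify.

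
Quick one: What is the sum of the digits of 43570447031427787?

73

4+3+5+7+0+4+4+7+0+3+1+4+2+7+7+8+7 = 73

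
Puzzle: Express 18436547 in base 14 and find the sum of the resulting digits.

38

18436547 in base 14 is 263CC03.
Digit sum: 2+6+3+12+12+0+3 = 38.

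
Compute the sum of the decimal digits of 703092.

21

7+0+3+0+9+2 = 21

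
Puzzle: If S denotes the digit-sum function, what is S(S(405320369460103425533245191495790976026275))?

First digit sum: 168.
1+6+8 = 15.

15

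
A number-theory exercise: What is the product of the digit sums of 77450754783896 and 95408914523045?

S(77450754783896) = 7+7+4+5+0+7+5+4+7+8+3+8+9+6 = 80.
S(95408914523045) = 9+5+4+0+8+9+1+4+5+2+3+0+4+5 = 59.
80 · 59 = 4720.

4720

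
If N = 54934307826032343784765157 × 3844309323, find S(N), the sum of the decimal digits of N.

54934307826032343784765157 × 3844309323 = 211184471728168001311313798420658711
Sum of its 36 digits: 132.

132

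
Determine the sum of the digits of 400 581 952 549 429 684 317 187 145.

4+0+0+5+8+1+9+5+2+5+4+9+4+2+9+6+8+4+3+1+7+1+8+7+1+4+5 = 122

122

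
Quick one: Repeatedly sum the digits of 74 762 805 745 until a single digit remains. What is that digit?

7+4+7+6+2+8+0+5+7+4+5 = 55
5+5 = 10
1+0 = 1

1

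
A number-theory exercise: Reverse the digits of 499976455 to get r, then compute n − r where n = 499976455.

Reverse of 499976455 is 554679994.
499976455 − 554679994 = -54703539

-54703539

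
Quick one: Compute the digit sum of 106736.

1+0+6+7+3+6 = 23

23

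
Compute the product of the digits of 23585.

2×3×5×8×5 = 1200

1200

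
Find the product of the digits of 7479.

1764

7×4×7×9 = 1764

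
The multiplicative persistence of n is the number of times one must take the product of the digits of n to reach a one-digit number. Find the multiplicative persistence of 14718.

3

14718 → 224 → 16 → 6 (3 steps)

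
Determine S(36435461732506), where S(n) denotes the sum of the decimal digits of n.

55

3+6+4+3+5+4+6+1+7+3+2+5+0+6 = 55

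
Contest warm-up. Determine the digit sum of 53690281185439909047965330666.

5+3+6+9+0+2+8+1+1+8+5+4+3+9+9+0+9+0+4+7+9+6+5+3+3+0+6+6+6 = 137

137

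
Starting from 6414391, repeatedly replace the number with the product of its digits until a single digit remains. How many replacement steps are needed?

3

6414391 → 2592 → 180 → 0 (3 steps)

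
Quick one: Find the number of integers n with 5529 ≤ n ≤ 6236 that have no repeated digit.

354

The integers in [5529, 6236] that have no repeated digit: 5601, 5602, 5603, 5604, 5607, 5608, …, 6234, 6235.
354 qualify.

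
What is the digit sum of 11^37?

11^37 = 340039485861577398992406882305761986971
Sum of its 39 digits: 200.

200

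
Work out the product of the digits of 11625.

60

1×1×6×2×5 = 60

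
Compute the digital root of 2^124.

7

The digital root of n equals n mod 9 (or 9 when 9 | n), so we need 2^124 mod 9.
2^124 ≡ 7 (mod 9), so the digital root is 7.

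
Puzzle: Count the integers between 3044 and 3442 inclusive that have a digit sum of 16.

34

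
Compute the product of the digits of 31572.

3×1×5×7×2 = 210

210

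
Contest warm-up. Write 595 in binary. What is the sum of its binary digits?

5

595 in base 2 is 1001010011.
Digit sum: 1+0+0+1+0+1+0+0+1+1 = 5.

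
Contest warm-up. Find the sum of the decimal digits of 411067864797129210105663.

4+1+1+0+6+7+8+6+4+7+9+7+1+2+9+2+1+0+1+0+5+6+6+3 = 96

96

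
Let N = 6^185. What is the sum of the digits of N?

639

6^185 = 907781485614490115411743104585427815580308544222313377884110763677355399489880410372486550881014192468019439355589741169051826476754823781810176
Sum of its 144 digits: 639.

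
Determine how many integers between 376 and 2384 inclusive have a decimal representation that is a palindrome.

76

The integers in [376, 2384] that have a decimal representation that is a palindrome: 383, 393, 404, 414, 424, 434, …, 2222, 2332.
76 qualify.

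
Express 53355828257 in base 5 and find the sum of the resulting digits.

29

53355828257 in base 5 is 1333233043001012.
Digit sum: 1+3+3+3+2+3+3+0+4+3+0+0+1+0+1+2 = 29.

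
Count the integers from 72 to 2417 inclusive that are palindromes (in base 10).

The integers in [72, 2417] that are palindromes (in base 10): 77, 88, 99, 101, 111, 121, …, 2222, 2332.
107 qualify.

107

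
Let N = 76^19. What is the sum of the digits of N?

76^19 = 543823854004776201625079750041010176
Sum of its 36 digits: 130.

130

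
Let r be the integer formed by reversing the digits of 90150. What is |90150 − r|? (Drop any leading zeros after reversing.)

Reverse of 90150 is 5109.
|90150 − 5109| = 85041

85041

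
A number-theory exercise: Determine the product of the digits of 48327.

4×8×3×2×7 = 1344

1344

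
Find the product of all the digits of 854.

8×5×4 = 160

160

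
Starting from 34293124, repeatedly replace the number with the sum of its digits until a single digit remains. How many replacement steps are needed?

3

34293124 → 28 → 10 → 1 (3 steps)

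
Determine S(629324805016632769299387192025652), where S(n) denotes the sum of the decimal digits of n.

149

6+2+9+3+2+4+8+0+5+0+1+6+6+3+2+7+6+9+2+9+9+3+8+7+1+9+2+0+2+5+6+5+2 = 149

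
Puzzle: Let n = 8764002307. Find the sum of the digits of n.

37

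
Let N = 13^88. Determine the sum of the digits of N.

13^88 = 106417978041190602791946491060293881007083613449188338481130625710173112177685960349236066114669921
Sum of its 99 digits: 409.

409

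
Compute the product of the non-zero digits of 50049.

180

5×4×9 = 180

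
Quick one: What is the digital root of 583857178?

7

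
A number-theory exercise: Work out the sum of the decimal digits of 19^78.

19^78 = 5530709837851818935985098926648662357728660588336035659633359363610638296057696191939038924612591641
Sum of its 100 digits: 496.

496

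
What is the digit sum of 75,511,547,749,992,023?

7+5+5+1+1+5+4+7+7+4+9+9+9+2+0+2+3 = 80

80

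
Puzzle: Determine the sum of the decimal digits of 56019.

21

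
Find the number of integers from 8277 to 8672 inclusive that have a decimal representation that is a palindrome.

The integers in [8277, 8672] that have a decimal representation that is a palindrome: 8338, 8448, 8558, 8668.
4 qualify.

4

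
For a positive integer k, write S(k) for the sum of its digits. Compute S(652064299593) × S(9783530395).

3120

S(652064299593) = 6+5+2+0+6+4+2+9+9+5+9+3 = 60.
S(9783530395) = 9+7+8+3+5+3+0+3+9+5 = 52.
60 · 52 = 3120.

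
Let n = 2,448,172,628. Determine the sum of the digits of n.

2+4+4+8+1+7+2+6+2+8 = 44

44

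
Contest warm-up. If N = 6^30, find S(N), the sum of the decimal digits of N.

6^30 = 221073919720733357899776
Sum of its 24 digits: 117.

117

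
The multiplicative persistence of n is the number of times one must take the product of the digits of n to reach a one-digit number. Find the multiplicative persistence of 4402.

4402 → 0 (1 step)

1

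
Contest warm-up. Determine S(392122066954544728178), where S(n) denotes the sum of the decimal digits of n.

3+9+2+1+2+2+0+6+6+9+5+4+5+4+4+7+2+8+1+7+8 = 95

95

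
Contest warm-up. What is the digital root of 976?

9+7+6 = 22
2+2 = 4

4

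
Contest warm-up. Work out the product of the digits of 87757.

13720

8×7×7×5×7 = 13720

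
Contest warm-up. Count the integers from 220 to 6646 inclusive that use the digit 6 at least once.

2233

The integers in [220, 6646] that use the digit 6 at least once: 226, 236, 246, 256, 260, 261, …, 6645, 6646.
2233 qualify.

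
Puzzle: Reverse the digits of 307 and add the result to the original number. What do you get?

1010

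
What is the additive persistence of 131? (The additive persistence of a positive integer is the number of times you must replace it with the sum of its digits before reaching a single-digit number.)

1

131 → 5 (1 step)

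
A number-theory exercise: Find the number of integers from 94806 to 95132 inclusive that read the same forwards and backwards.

3

The integers in [94806, 95132] that read the same forwards and backwards: 94849, 94949, 95059.
3 qualify.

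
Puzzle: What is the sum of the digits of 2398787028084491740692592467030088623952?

2+3+9+8+7+8+7+0+2+8+0+8+4+4+9+1+7+4+0+6+9+2+5+9+2+4+6+7+0+3+0+0+8+8+6+2+3+9+5+2 = 187

187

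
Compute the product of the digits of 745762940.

7×4×5×7×6×2×9×4×0 = 0

0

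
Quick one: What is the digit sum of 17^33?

17^33 = 40254497110927943179349807054456171205137
Sum of its 41 digits: 170.

170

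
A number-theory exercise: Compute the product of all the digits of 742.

7×4×2 = 56

56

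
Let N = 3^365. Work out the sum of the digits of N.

756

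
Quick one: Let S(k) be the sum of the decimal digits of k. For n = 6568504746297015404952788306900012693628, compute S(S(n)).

First digit sum: 177.
1+7+7 = 15.

15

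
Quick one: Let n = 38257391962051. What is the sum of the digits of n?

3+8+2+5+7+3+9+1+9+6+2+0+5+1 = 61

61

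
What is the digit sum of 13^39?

13^39 = 27783742160348572763840067510872319734178277
Sum of its 44 digits: 199.

199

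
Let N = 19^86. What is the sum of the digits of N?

469

19^86 = 93931159192635254915820471057358992010808400674497210917407177698488916879344705049022303605110796637313140281
Sum of its 110 digits: 469.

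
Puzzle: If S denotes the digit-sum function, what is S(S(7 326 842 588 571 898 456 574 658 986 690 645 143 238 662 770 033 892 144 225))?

16

First digit sum: 286.
2+8+6 = 16.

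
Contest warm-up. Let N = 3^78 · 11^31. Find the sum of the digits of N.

288

3^78 · 11^31 = 3152325884087272070675080782469940303812524590313028183804660544138379
Sum of its 70 digits: 288.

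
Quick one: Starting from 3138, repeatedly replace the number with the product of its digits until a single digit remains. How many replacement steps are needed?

3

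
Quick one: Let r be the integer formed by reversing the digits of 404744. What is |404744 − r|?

Reverse of 404744 is 447404.
|404744 − 447404| = 42660

42660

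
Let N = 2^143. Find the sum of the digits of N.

2^143 = 11150372599265311570767859136324180752990208
Sum of its 44 digits: 185.

185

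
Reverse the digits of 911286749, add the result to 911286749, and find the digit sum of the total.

Reversal of 911286749 is 947682119; 911286749 + 947682119 = 1858968868.
Digit sum of 1858968868: 1+8+5+8+9+6+8+8+6+8 = 67.

67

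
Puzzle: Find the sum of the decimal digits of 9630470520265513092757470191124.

117

9+6+3+0+4+7+0+5+2+0+2+6+5+5+1+3+0+9+2+7+5+7+4+7+0+1+9+1+1+2+4 = 117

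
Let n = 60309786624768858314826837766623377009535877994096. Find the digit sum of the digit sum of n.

11

First digit sum: 263.
2+6+3 = 11.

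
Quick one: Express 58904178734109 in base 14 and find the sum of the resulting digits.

85

58904178734109 in base 14 is 1078D9822B789.
Digit sum: 1+0+7+8+13+9+8+2+2+11+7+8+9 = 85.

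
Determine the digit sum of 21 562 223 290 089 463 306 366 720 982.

2+1+5+6+2+2+2+3+2+9+0+0+8+9+4+6+3+3+0+6+3+6+6+7+2+0+9+8+2 = 116

116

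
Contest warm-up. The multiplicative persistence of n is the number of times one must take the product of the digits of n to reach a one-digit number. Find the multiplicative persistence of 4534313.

2

4534313 → 2160 → 0 (2 steps)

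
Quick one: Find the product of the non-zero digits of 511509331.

2025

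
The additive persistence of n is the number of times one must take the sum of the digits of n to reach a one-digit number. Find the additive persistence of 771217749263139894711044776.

3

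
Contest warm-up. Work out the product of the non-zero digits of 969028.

9×6×9×2×8 = 7776

7776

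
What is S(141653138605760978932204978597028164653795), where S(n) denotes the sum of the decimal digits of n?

201

1+4+1+6+5+3+1+3+8+6+0+5+7+6+0+9+7+8+9+3+2+2+0+4+9+7+8+5+9+7+0+2+8+1+6+4+6+5+3+7+9+5 = 201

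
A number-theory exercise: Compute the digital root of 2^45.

8

The digital root of n equals n mod 9 (or 9 when 9 | n), so we need 2^45 mod 9.
2^45 ≡ 8 (mod 9), so the digital root is 8.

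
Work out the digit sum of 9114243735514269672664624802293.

9+1+1+4+2+4+3+7+3+5+5+1+4+2+6+9+6+7+2+6+6+4+6+2+4+8+0+2+2+9+3 = 133

133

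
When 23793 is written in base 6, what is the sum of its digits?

23793 in base 6 is 302053.
Digit sum: 3+0+2+0+5+3 = 13.

13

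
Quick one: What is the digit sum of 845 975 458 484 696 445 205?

112

8+4+5+9+7+5+4+5+8+4+8+4+6+9+6+4+4+5+2+0+5 = 112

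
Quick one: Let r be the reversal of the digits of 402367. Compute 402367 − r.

Reverse of 402367 is 763204.
402367 − 763204 = -360837

-360837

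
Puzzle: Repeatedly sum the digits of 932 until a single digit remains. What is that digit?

9+3+2 = 14
1+4 = 5

5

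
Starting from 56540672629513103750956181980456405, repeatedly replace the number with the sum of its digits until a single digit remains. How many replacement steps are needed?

56540672629513103750956181980456405 → 148 → 13 → 4 (3 steps)

3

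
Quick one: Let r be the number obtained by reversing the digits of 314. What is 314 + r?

Reverse of 314 is 413.
314 + 413 = 727

727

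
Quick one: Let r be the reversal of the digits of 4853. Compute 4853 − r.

Reverse of 4853 is 3584.
4853 − 3584 = 1269

1269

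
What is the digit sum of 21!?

21! = 51090942171709440000
Sum of its 20 digits: 63.

63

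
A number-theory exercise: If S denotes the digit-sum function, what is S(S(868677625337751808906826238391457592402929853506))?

14

First digit sum: 239.
2+3+9 = 14.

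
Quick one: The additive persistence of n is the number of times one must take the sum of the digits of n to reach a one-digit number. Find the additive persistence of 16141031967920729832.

16141031967920729832 → 81 → 9 (2 steps)

2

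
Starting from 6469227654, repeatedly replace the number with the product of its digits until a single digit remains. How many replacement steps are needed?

2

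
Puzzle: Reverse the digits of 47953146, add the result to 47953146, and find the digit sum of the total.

24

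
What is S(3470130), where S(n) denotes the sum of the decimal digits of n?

18

3+4+7+0+1+3+0 = 18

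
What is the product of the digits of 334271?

3×3×4×2×7×1 = 504

504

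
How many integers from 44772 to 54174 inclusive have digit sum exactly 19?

543

The integers in [44772, 54174] that have digit sum exactly 19: 44803, 44812, 44821, 44830, 44902, 44911, …, 54163, 54172.
543 qualify.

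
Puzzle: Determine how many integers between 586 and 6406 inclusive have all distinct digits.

3047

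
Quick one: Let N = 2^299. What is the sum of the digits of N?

410

2^299 = 1018517988167243043134222844204689080525734196832968125318070224677190649881668353091698688
Sum of its 91 digits: 410.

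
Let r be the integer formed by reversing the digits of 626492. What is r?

294626

Reversing 626492 gives 294626.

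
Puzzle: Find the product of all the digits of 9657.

9×6×5×7 = 1890

1890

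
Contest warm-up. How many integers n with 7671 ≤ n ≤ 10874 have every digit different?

1419

The integers in [7671, 10874] that have every digit different: 7680, 7681, 7682, 7683, 7684, 7685, …, 10873, 10874.
1419 qualify.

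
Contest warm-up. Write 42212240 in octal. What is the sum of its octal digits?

21

42212240 in base 8 is 241015620.
Digit sum: 2+4+1+0+1+5+6+2+0 = 21.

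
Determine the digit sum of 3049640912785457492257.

103

3+0+4+9+6+4+0+9+1+2+7+8+5+4+5+7+4+9+2+2+5+7 = 103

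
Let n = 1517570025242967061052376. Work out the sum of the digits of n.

93

1+5+1+7+5+7+0+0+2+5+2+4+2+9+6+7+0+6+1+0+5+2+3+7+6 = 93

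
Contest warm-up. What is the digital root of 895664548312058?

8+9+5+6+6+4+5+4+8+3+1+2+0+5+8 = 74
7+4 = 11
1+1 = 2
(Equivalently, 895664548312058 mod 9 = 2.)

2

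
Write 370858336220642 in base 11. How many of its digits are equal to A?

2

370858336220642 in base 11 is A81921565A3336.
The digit A appears 2 times.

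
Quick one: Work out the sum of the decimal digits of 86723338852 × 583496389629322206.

86723338852 × 583496389629322206 = 50602755116742328346026147512
Sum of its 29 digits: 105.

105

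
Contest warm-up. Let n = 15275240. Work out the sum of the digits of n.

1+5+2+7+5+2+4+0 = 26

26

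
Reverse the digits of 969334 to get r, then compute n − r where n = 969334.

535365

Reverse of 969334 is 433969.
969334 − 433969 = 535365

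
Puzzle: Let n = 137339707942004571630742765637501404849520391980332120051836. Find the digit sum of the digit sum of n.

First digit sum: 234.
2+3+4 = 9.

9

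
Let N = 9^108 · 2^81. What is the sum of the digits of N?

549

9^108 · 2^81 = 27645259328666634857711242184040713931667167206943100138720158567680883556840025059990976089595171021711223191926179500541345792
Sum of its 128 digits: 549.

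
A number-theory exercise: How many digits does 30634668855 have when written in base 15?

30634668855 in base 15 is BE46E3DC0, which has 9 digits.

9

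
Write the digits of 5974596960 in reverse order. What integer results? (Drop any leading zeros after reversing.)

Reversing 5974596960 gives 696954795.

696954795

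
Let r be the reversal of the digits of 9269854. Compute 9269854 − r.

Reverse of 9269854 is 4589629.
9269854 − 4589629 = 4680225

4680225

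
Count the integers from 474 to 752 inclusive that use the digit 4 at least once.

78

The integers in [474, 752] that use the digit 4 at least once: 474, 475, 476, 477, 478, 479, …, 748, 749.
78 qualify.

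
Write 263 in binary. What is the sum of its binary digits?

4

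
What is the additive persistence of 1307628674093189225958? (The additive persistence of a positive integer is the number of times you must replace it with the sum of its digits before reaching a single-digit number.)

1307628674093189225958 → 105 → 6 (2 steps)

2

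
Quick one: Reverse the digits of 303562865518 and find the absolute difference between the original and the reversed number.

Reverse of 303562865518 is 815568265303.
|303562865518 − 815568265303| = 512005399785

512005399785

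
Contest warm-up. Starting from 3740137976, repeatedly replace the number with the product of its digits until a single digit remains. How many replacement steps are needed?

3740137976 → 0 (1 step)

1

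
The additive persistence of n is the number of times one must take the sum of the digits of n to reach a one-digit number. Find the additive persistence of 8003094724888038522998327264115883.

3

8003094724888038522998327264115883 → 157 → 13 → 4 (3 steps)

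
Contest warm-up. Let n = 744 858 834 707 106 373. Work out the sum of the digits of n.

85

7+4+4+8+5+8+8+3+4+7+0+7+1+0+6+3+7+3 = 85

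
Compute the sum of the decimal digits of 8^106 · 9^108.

873

8^106 · 9^108 = 6105618162486486435225968215609245033230725016621485254653678127844806602650016076371530391752092540164918353784591375626751597411733474980039927793049507358943294840050637365134861897082084549197824
Sum of its 199 digits: 873.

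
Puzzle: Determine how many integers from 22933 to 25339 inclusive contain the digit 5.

The integers in [22933, 25339] that contain the digit 5: 22935, 22945, 22950, 22951, 22952, 22953, …, 25338, 25339.
898 qualify.

898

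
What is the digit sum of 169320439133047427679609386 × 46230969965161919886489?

169320439133047427679609386 × 46230969965161919886489 = 7827848136047942614261221840156627278440978985754
Sum of its 49 digits: 231.

231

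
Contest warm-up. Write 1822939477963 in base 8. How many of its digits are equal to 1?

3

1822939477963 in base 8 is 32415752173713.
The digit 1 appears 3 times.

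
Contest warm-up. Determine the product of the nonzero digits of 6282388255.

6×2×8×2×3×8×8×2×5×5 = 1843200

1843200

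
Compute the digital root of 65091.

3

6+5+0+9+1 = 21
2+1 = 3
(Equivalently, 65091 mod 9 = 3.)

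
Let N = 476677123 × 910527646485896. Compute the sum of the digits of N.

128

476677123 × 910527646485896 = 434027698938857965357208
Sum of its 24 digits: 128.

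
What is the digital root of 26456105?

2+6+4+5+6+1+0+5 = 29
2+9 = 11
1+1 = 2

2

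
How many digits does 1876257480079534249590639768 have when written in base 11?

27

1876257480079534249590639768 in base 11 is 163540820A1A50A57012261414A, which has 27 digits.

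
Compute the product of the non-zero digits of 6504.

6×5×4 = 120

120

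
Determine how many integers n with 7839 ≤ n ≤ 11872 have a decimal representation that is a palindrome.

41

The integers in [7839, 11872] that have a decimal representation that is a palindrome: 7887, 7997, 8008, 8118, 8228, 8338, …, 11711, 11811.
41 qualify.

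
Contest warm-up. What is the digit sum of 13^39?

199

13^39 = 27783742160348572763840067510872319734178277
Sum of its 44 digits: 199.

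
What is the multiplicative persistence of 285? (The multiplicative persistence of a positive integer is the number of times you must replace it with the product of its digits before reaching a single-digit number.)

2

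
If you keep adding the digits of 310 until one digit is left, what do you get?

3+1+0 = 4

4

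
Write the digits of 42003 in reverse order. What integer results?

Reversing 42003 gives 30024.

30024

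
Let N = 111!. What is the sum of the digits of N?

693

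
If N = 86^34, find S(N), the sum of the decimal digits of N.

86^34 = 592853437407802681959908461195763804678996251948148419325241327616
Sum of its 66 digits: 319.

319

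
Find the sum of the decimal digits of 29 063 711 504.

38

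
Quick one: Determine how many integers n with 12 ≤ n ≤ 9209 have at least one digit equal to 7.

The integers in [12, 9209] that have at least one digit equal to 7: 17, 27, 37, 47, 57, 67, …, 9197, 9207.
3206 qualify.

3206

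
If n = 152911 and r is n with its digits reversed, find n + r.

272162

Reverse of 152911 is 119251.
152911 + 119251 = 272162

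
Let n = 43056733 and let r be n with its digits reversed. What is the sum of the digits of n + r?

44

Reversal of 43056733 is 33765034; 43056733 + 33765034 = 76821767.
Digit sum of 76821767: 7+6+8+2+1+7+6+7 = 44.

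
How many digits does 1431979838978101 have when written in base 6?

1431979838978101 in base 6 is 22033322242330045141, which has 20 digits.

20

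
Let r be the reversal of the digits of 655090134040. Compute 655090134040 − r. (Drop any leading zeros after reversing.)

Reverse of 655090134040 is 40431090556.
655090134040 − 40431090556 = 614659043484

614659043484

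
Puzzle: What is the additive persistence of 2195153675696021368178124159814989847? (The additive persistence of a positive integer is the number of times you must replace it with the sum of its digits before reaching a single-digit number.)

3

2195153675696021368178124159814989847 → 181 → 10 → 1 (3 steps)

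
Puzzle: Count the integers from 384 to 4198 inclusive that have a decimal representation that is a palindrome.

The integers in [384, 4198] that have a decimal representation that is a palindrome: 393, 404, 414, 424, 434, 444, …, 4004, 4114.
93 qualify.

93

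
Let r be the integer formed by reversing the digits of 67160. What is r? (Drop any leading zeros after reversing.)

6176

Reversing 67160 gives 6176.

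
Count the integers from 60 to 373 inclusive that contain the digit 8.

58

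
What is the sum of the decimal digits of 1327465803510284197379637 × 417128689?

129

1327465803510284197379637 × 417128689 = 553724070310576445270385217105893
Sum of its 33 digits: 129.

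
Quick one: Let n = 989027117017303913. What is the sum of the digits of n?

71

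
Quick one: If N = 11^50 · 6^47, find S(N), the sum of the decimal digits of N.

387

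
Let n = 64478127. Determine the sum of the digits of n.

6+4+4+7+8+1+2+7 = 39

39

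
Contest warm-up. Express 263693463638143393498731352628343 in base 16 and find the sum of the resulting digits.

263693463638143393498731352628343 in base 16 is D004788C7471F2B50CC30731C77.
Digit sum: 13+0+0+4+7+8+8+12+7+4+7+1+15+2+11+5+0+12+12+3+0+7+3+1+12+7+7 = 168.

168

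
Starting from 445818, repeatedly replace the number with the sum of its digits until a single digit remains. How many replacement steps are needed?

445818 → 30 → 3 (2 steps)

2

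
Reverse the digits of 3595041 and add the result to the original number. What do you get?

5000994

Reverse of 3595041 is 1405953.
3595041 + 1405953 = 5000994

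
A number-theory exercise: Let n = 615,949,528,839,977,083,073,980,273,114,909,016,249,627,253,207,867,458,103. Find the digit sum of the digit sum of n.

First digit sum: 264.
2+6+4 = 12.

12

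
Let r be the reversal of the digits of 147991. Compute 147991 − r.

-51750

Reverse of 147991 is 199741.
147991 − 199741 = -51750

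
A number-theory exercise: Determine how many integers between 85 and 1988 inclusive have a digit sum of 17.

The integers in [85, 1988] that have a digit sum of 17: 89, 98, 179, 188, 197, 269, …, 1961, 1970.
132 qualify.

132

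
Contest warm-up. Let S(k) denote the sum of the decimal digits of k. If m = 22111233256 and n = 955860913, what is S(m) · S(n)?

1288

S(22111233256) = 2+2+1+1+1+2+3+3+2+5+6 = 28.
S(955860913) = 9+5+5+8+6+0+9+1+3 = 46.
28 · 46 = 1288.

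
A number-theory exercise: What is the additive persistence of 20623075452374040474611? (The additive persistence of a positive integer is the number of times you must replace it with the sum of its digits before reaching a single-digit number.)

3

20623075452374040474611 → 77 → 14 → 5 (3 steps)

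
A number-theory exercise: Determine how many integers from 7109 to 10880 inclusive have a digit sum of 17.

The integers in [7109, 10880] that have a digit sum of 17: 7109, 7118, 7127, 7136, 7145, 7154, …, 10871, 10880.
215 qualify.

215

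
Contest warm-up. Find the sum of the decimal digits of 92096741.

38

9+2+0+9+6+7+4+1 = 38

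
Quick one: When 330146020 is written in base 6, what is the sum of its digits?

30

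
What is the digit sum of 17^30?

17^30 = 8193465725814765556554001028792218849
Sum of its 37 digits: 172.

172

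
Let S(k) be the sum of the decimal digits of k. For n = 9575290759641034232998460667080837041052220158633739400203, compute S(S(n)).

First digit sum: 234.
2+3+4 = 9.

9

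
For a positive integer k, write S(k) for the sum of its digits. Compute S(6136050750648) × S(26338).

S(6136050750648) = 6+1+3+6+0+5+0+7+5+0+6+4+8 = 51.
S(26338) = 2+6+3+3+8 = 22.
51 · 22 = 1122.

1122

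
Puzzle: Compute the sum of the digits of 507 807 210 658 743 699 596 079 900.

5+0+7+8+0+7+2+1+0+6+5+8+7+4+3+6+9+9+5+9+6+0+7+9+9+0+0 = 132

132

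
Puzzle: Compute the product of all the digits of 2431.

2×4×3×1 = 24

24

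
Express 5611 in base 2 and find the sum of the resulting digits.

5611 in base 2 is 1010111101011.
Digit sum: 1+0+1+0+1+1+1+1+0+1+0+1+1 = 9.

9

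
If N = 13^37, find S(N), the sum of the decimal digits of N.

13^37 = 164400841185494513395503358052498933338333
Sum of its 42 digits: 175.

175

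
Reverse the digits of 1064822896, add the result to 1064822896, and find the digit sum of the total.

47

Reversal of 1064822896 is 6982284601; 1064822896 + 6982284601 = 8047107497.
Digit sum of 8047107497: 8+0+4+7+1+0+7+4+9+7 = 47.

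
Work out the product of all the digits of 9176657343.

2857680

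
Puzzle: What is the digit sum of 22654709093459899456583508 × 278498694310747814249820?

207

22654709093459899456583508 × 278498694310747814249820 = 6309306902518407273288001558459817101695203968560
Sum of its 49 digits: 207.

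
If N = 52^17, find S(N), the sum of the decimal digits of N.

148

52^17 = 148613013882162475899836956672
Sum of its 30 digits: 148.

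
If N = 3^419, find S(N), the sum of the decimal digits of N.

3^419 = 81998465946267992316297544466932378146944579134120267577546932019281399540662285224990263210666168845602984913989193350923580530081665257252576406168967042636539181238132231567428583802173771149357467
Sum of its 200 digits: 927.

927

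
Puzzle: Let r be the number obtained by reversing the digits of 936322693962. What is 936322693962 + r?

1205718917601

Reverse of 936322693962 is 269396223639.
936322693962 + 269396223639 = 1205718917601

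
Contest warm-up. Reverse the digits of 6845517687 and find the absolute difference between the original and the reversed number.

1021637799

Reverse of 6845517687 is 7867155486.
|6845517687 − 7867155486| = 1021637799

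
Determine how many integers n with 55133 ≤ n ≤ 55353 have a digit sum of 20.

22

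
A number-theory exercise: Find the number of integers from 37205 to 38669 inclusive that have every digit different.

490

The integers in [37205, 38669] that have every digit different: 37205, 37206, 37208, 37209, 37210, 37214, …, 38657, 38659.
490 qualify.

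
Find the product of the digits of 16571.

210

1×6×5×7×1 = 210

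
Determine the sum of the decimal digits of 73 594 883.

47

7+3+5+9+4+8+8+3 = 47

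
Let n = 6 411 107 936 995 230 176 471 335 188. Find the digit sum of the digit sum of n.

3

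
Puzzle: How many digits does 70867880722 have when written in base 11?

11

70867880722 in base 11 is 28067086771, which has 11 digits.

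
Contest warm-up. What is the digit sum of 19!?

19! = 121645100408832000
Sum of its 18 digits: 45.

45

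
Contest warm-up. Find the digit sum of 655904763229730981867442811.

127

6+5+5+9+0+4+7+6+3+2+2+9+7+3+0+9+8+1+8+6+7+4+4+2+8+1+1 = 127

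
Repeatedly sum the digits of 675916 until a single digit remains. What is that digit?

7

6+7+5+9+1+6 = 34
3+4 = 7
(Equivalently, 675916 mod 9 = 7.)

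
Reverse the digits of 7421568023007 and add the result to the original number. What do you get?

Reverse of 7421568023007 is 7003208651247.
7421568023007 + 7003208651247 = 14424776674254

14424776674254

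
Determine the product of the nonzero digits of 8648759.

483840

8×6×4×8×7×5×9 = 483840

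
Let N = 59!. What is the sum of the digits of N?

59! = 138683118545689835737939019720389406345902876772687432540821294940160000000000000
Sum of its 81 digits: 324.

324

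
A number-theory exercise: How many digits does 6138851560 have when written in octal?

11

6138851560 in base 8 is 55571670350, which has 11 digits.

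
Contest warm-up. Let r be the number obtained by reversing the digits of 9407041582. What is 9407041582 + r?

12258448631

Reverse of 9407041582 is 2851407049.
9407041582 + 2851407049 = 12258448631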